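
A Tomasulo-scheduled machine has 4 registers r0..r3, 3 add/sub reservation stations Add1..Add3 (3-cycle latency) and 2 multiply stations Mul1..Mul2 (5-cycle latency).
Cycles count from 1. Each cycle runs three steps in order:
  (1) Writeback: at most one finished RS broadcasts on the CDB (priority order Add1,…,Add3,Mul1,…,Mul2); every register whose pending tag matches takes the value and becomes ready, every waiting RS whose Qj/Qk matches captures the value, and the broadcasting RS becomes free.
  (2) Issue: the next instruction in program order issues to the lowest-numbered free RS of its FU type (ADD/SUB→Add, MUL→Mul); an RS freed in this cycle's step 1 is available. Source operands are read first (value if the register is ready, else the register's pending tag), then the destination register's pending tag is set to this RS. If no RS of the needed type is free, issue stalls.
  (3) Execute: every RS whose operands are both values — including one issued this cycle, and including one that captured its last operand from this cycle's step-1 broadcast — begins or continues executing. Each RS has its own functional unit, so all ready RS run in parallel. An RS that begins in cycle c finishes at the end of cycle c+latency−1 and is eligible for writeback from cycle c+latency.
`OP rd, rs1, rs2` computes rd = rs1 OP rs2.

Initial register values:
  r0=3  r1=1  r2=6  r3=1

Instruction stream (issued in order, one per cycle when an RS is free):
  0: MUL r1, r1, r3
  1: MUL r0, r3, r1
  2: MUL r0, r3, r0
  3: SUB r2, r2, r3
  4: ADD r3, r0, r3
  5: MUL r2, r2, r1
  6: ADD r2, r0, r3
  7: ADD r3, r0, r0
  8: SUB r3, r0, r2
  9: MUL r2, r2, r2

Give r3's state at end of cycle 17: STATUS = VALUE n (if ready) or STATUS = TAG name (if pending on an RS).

c1: issue MUL r1<-Mul1 | r0:3,r1:Mul1,r2:6,r3:1
c2: issue MUL r0<-Mul2 | r0:Mul2,r1:Mul1,r2:6,r3:1
c3: stall | r0:Mul2,r1:Mul1,r2:6,r3:1
c4: stall | r0:Mul2,r1:Mul1,r2:6,r3:1
c5: stall | r0:Mul2,r1:Mul1,r2:6,r3:1
c6: CDB Mul1=1; issue MUL r0<-Mul1 | r0:Mul1,r1:1,r2:6,r3:1
c7: issue SUB r2<-Add1 | r0:Mul1,r1:1,r2:Add1,r3:1
c8: issue ADD r3<-Add2 | r0:Mul1,r1:1,r2:Add1,r3:Add2
c9: stall | r0:Mul1,r1:1,r2:Add1,r3:Add2
c10: CDB Add1=5; stall | r0:Mul1,r1:1,r2:5,r3:Add2
c11: CDB Mul2=1; issue MUL r2<-Mul2 | r0:Mul1,r1:1,r2:Mul2,r3:Add2
c12: issue ADD r2<-Add1 | r0:Mul1,r1:1,r2:Add1,r3:Add2
c13: issue ADD r3<-Add3 | r0:Mul1,r1:1,r2:Add1,r3:Add3
c14: stall | r0:Mul1,r1:1,r2:Add1,r3:Add3
c15: stall | r0:Mul1,r1:1,r2:Add1,r3:Add3
c16: CDB Mul1=1; stall | r0:1,r1:1,r2:Add1,r3:Add3
c17: CDB Mul2=5; stall | r0:1,r1:1,r2:Add1,r3:Add3

STATUS = TAG Add3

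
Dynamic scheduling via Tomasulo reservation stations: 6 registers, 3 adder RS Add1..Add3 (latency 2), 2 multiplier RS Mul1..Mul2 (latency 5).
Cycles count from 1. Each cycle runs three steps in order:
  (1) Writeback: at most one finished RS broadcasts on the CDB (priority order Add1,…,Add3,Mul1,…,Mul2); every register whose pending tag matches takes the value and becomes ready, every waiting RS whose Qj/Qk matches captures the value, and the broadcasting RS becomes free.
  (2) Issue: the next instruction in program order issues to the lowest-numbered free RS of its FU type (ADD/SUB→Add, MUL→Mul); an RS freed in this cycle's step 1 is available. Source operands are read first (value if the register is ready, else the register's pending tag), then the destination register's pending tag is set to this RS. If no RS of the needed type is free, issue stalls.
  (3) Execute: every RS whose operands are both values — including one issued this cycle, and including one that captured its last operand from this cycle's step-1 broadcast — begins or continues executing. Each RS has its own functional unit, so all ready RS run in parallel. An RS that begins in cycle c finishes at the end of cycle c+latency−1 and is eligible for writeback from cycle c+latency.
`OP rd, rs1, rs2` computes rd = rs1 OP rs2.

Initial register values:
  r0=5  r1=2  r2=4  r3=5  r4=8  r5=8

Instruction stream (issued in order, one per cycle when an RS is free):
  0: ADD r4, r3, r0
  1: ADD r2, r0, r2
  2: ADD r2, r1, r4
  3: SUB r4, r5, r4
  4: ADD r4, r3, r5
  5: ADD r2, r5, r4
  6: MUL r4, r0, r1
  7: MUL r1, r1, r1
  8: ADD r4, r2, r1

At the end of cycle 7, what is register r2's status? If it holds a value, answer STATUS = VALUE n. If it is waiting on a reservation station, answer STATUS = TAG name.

STATUS = TAG Add2

cycle 1: issue ADD r4<-Add1 // r0:5,r1:2,r2:4,r3:5,r4:Add1,r5:8
cycle 2: issue ADD r2<-Add2 // r0:5,r1:2,r2:Add2,r3:5,r4:Add1,r5:8
cycle 3: CDB Add1=10; issue ADD r2<-Add1 // r0:5,r1:2,r2:Add1,r3:5,r4:10,r5:8
cycle 4: CDB Add2=9; issue SUB r4<-Add2 // r0:5,r1:2,r2:Add1,r3:5,r4:Add2,r5:8
cycle 5: CDB Add1=12; issue ADD r4<-Add1 // r0:5,r1:2,r2:12,r3:5,r4:Add1,r5:8
cycle 6: CDB Add2=-2; issue ADD r2<-Add2 // r0:5,r1:2,r2:Add2,r3:5,r4:Add1,r5:8
cycle 7: CDB Add1=13; issue MUL r4<-Mul1 // r0:5,r1:2,r2:Add2,r3:5,r4:Mul1,r5:8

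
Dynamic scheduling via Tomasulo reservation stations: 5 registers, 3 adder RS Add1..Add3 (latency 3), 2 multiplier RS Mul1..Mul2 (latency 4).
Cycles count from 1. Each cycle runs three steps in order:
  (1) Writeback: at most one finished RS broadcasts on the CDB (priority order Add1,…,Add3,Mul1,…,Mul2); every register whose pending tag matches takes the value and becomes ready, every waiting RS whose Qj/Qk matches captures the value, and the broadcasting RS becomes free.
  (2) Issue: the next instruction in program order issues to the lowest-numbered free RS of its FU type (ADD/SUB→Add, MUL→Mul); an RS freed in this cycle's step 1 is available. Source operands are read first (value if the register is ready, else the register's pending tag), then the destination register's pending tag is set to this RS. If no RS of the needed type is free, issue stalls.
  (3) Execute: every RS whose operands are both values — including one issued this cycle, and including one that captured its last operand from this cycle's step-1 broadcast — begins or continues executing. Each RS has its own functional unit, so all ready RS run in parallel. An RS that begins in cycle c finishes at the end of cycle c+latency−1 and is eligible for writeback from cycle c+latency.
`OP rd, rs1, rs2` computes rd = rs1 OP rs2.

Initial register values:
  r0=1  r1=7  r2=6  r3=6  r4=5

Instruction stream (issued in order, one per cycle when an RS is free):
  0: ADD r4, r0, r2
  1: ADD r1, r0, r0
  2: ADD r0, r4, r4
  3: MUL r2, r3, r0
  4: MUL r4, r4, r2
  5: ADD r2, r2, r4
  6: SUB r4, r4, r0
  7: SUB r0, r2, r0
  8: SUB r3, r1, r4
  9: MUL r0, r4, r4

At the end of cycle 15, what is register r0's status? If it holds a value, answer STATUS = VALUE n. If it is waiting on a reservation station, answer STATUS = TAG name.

cycle 1: issue ADD r4<-Add1 // r0:1,r1:7,r2:6,r3:6,r4:Add1
cycle 2: issue ADD r1<-Add2 // r0:1,r1:Add2,r2:6,r3:6,r4:Add1
cycle 3: issue ADD r0<-Add3 // r0:Add3,r1:Add2,r2:6,r3:6,r4:Add1
cycle 4: CDB Add1=7; issue MUL r2<-Mul1 // r0:Add3,r1:Add2,r2:Mul1,r3:6,r4:7
cycle 5: CDB Add2=2; issue MUL r4<-Mul2 // r0:Add3,r1:2,r2:Mul1,r3:6,r4:Mul2
cycle 6: issue ADD r2<-Add1 // r0:Add3,r1:2,r2:Add1,r3:6,r4:Mul2
cycle 7: CDB Add3=14; issue SUB r4<-Add2 // r0:14,r1:2,r2:Add1,r3:6,r4:Add2
cycle 8: issue SUB r0<-Add3 // r0:Add3,r1:2,r2:Add1,r3:6,r4:Add2
cycle 9: stall // r0:Add3,r1:2,r2:Add1,r3:6,r4:Add2
cycle 10: stall // r0:Add3,r1:2,r2:Add1,r3:6,r4:Add2
cycle 11: CDB Mul1=84; stall // r0:Add3,r1:2,r2:Add1,r3:6,r4:Add2
cycle 12: stall // r0:Add3,r1:2,r2:Add1,r3:6,r4:Add2
cycle 13: stall // r0:Add3,r1:2,r2:Add1,r3:6,r4:Add2
cycle 14: stall // r0:Add3,r1:2,r2:Add1,r3:6,r4:Add2
cycle 15: CDB Mul2=588; stall // r0:Add3,r1:2,r2:Add1,r3:6,r4:Add2

STATUS = TAG Add3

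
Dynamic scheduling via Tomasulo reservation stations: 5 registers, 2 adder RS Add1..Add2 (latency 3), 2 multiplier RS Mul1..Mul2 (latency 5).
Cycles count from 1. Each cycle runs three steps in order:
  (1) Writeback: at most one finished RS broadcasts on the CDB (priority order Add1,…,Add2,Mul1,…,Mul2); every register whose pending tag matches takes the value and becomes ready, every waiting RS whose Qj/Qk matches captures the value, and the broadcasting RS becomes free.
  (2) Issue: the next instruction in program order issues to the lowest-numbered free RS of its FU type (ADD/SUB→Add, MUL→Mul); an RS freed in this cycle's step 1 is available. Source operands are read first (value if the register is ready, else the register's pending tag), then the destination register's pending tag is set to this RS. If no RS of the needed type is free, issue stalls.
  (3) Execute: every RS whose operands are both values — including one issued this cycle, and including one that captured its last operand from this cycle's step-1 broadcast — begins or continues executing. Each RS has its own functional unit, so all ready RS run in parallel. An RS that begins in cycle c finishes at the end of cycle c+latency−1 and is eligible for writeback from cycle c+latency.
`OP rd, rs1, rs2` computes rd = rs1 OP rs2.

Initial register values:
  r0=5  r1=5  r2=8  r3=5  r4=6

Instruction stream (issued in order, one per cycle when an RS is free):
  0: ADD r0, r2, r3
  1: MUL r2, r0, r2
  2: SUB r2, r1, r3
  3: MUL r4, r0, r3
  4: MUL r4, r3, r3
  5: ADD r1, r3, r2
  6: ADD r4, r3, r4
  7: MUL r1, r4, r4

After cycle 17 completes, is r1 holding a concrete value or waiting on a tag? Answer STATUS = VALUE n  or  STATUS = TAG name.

cycle 1: issue ADD r0<-Add1 // r0:Add1,r1:5,r2:8,r3:5,r4:6
cycle 2: issue MUL r2<-Mul1 // r0:Add1,r1:5,r2:Mul1,r3:5,r4:6
cycle 3: issue SUB r2<-Add2 // r0:Add1,r1:5,r2:Add2,r3:5,r4:6
cycle 4: CDB Add1=13; issue MUL r4<-Mul2 // r0:13,r1:5,r2:Add2,r3:5,r4:Mul2
cycle 5: stall // r0:13,r1:5,r2:Add2,r3:5,r4:Mul2
cycle 6: CDB Add2=0; stall // r0:13,r1:5,r2:0,r3:5,r4:Mul2
cycle 7: stall // r0:13,r1:5,r2:0,r3:5,r4:Mul2
cycle 8: stall // r0:13,r1:5,r2:0,r3:5,r4:Mul2
cycle 9: CDB Mul1=104; issue MUL r4<-Mul1 // r0:13,r1:5,r2:0,r3:5,r4:Mul1
cycle 10: CDB Mul2=65; issue ADD r1<-Add1 // r0:13,r1:Add1,r2:0,r3:5,r4:Mul1
cycle 11: issue ADD r4<-Add2 // r0:13,r1:Add1,r2:0,r3:5,r4:Add2
cycle 12: issue MUL r1<-Mul2 // r0:13,r1:Mul2,r2:0,r3:5,r4:Add2
cycle 13: CDB Add1=5 // r0:13,r1:Mul2,r2:0,r3:5,r4:Add2
cycle 14: CDB Mul1=25 // r0:13,r1:Mul2,r2:0,r3:5,r4:Add2
cycle 15: - // r0:13,r1:Mul2,r2:0,r3:5,r4:Add2
cycle 16: - // r0:13,r1:Mul2,r2:0,r3:5,r4:Add2
cycle 17: CDB Add2=30 // r0:13,r1:Mul2,r2:0,r3:5,r4:30

STATUS = TAG Mul2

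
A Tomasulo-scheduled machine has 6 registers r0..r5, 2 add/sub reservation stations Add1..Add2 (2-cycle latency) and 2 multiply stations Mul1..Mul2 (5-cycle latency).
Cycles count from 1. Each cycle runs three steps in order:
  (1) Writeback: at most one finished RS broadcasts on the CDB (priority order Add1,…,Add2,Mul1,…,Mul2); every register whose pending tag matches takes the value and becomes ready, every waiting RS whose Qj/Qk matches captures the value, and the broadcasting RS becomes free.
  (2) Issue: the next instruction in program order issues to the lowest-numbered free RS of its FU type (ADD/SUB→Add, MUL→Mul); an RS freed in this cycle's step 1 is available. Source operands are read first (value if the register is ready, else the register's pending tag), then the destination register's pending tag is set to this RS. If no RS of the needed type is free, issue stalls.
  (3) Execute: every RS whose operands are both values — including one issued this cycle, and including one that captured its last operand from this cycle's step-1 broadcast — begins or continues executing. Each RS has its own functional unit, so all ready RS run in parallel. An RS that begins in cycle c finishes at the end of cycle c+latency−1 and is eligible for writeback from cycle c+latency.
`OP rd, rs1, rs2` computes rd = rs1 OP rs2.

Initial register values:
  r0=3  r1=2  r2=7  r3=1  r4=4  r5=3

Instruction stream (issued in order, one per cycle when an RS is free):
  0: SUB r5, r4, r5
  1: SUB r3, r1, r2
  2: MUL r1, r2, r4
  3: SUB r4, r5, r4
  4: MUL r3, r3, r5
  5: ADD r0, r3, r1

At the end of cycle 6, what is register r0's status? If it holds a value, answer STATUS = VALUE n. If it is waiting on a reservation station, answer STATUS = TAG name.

cycle 1: issue SUB r5<-Add1 // r0:3,r1:2,r2:7,r3:1,r4:4,r5:Add1
cycle 2: issue SUB r3<-Add2 // r0:3,r1:2,r2:7,r3:Add2,r4:4,r5:Add1
cycle 3: CDB Add1=1; issue MUL r1<-Mul1 // r0:3,r1:Mul1,r2:7,r3:Add2,r4:4,r5:1
cycle 4: CDB Add2=-5; issue SUB r4<-Add1 // r0:3,r1:Mul1,r2:7,r3:-5,r4:Add1,r5:1
cycle 5: issue MUL r3<-Mul2 // r0:3,r1:Mul1,r2:7,r3:Mul2,r4:Add1,r5:1
cycle 6: CDB Add1=-3; issue ADD r0<-Add1 // r0:Add1,r1:Mul1,r2:7,r3:Mul2,r4:-3,r5:1

STATUS = TAG Add1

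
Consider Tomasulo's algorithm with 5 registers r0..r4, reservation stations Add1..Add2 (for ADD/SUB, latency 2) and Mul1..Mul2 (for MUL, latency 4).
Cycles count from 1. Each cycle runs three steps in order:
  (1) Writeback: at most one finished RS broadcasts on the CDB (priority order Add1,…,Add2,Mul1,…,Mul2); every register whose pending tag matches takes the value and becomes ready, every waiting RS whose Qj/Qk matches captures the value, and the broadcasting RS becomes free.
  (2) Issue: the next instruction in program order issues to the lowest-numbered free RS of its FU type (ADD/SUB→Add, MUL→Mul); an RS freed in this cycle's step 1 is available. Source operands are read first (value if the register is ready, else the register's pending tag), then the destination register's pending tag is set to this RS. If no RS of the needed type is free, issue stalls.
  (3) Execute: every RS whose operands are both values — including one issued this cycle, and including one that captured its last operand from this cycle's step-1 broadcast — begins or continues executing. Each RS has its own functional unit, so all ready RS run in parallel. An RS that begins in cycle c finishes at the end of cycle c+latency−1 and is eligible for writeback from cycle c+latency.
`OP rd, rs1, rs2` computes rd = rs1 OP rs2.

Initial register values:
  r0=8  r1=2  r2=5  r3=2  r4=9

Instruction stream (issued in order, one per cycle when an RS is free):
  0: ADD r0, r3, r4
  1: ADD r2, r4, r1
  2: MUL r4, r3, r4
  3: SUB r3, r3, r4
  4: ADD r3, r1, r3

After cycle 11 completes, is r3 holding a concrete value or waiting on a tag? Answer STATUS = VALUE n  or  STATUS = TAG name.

c1: issue ADD r0<-Add1 | r0:Add1,r1:2,r2:5,r3:2,r4:9
c2: issue ADD r2<-Add2 | r0:Add1,r1:2,r2:Add2,r3:2,r4:9
c3: CDB Add1=11; issue MUL r4<-Mul1 | r0:11,r1:2,r2:Add2,r3:2,r4:Mul1
c4: CDB Add2=11; issue SUB r3<-Add1 | r0:11,r1:2,r2:11,r3:Add1,r4:Mul1
c5: issue ADD r3<-Add2 | r0:11,r1:2,r2:11,r3:Add2,r4:Mul1
c6: - | r0:11,r1:2,r2:11,r3:Add2,r4:Mul1
c7: CDB Mul1=18 | r0:11,r1:2,r2:11,r3:Add2,r4:18
c8: - | r0:11,r1:2,r2:11,r3:Add2,r4:18
c9: CDB Add1=-16 | r0:11,r1:2,r2:11,r3:Add2,r4:18
c10: - | r0:11,r1:2,r2:11,r3:Add2,r4:18
c11: CDB Add2=-14 | r0:11,r1:2,r2:11,r3:-14,r4:18

STATUS = VALUE -14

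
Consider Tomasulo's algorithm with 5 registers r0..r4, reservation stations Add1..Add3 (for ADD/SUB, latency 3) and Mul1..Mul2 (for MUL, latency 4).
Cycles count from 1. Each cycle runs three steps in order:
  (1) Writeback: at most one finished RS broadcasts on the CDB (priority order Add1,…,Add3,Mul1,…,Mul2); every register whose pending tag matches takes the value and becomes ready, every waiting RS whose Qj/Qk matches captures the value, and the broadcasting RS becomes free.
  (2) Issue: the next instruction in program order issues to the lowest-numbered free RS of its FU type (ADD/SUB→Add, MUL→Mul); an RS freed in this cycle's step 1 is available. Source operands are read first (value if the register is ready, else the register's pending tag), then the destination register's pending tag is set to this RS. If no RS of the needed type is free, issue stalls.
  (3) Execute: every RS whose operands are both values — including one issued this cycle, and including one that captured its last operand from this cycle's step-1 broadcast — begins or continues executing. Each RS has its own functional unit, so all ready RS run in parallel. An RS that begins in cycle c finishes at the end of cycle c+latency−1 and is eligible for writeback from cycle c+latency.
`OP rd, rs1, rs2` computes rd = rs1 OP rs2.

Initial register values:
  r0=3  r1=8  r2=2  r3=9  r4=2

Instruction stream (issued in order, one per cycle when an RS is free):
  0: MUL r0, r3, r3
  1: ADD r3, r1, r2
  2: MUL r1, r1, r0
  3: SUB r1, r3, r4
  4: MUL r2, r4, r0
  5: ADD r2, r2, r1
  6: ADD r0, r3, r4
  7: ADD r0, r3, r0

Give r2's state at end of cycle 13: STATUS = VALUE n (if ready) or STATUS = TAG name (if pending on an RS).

STATUS = VALUE 170

  c1: issue MUL r0<-Mul1  regs: r0:Mul1,r1:8,r2:2,r3:9,r4:2
  c2: issue ADD r3<-Add1  regs: r0:Mul1,r1:8,r2:2,r3:Add1,r4:2
  c3: issue MUL r1<-Mul2  regs: r0:Mul1,r1:Mul2,r2:2,r3:Add1,r4:2
  c4: issue SUB r1<-Add2  regs: r0:Mul1,r1:Add2,r2:2,r3:Add1,r4:2
  c5: CDB Add1=10; stall  regs: r0:Mul1,r1:Add2,r2:2,r3:10,r4:2
  c6: CDB Mul1=81; issue MUL r2<-Mul1  regs: r0:81,r1:Add2,r2:Mul1,r3:10,r4:2
  c7: issue ADD r2<-Add1  regs: r0:81,r1:Add2,r2:Add1,r3:10,r4:2
  c8: CDB Add2=8; issue ADD r0<-Add2  regs: r0:Add2,r1:8,r2:Add1,r3:10,r4:2
  c9: issue ADD r0<-Add3  regs: r0:Add3,r1:8,r2:Add1,r3:10,r4:2
  c10: CDB Mul1=162  regs: r0:Add3,r1:8,r2:Add1,r3:10,r4:2
  c11: CDB Add2=12  regs: r0:Add3,r1:8,r2:Add1,r3:10,r4:2
  c12: CDB Mul2=648  regs: r0:Add3,r1:8,r2:Add1,r3:10,r4:2
  c13: CDB Add1=170  regs: r0:Add3,r1:8,r2:170,r3:10,r4:2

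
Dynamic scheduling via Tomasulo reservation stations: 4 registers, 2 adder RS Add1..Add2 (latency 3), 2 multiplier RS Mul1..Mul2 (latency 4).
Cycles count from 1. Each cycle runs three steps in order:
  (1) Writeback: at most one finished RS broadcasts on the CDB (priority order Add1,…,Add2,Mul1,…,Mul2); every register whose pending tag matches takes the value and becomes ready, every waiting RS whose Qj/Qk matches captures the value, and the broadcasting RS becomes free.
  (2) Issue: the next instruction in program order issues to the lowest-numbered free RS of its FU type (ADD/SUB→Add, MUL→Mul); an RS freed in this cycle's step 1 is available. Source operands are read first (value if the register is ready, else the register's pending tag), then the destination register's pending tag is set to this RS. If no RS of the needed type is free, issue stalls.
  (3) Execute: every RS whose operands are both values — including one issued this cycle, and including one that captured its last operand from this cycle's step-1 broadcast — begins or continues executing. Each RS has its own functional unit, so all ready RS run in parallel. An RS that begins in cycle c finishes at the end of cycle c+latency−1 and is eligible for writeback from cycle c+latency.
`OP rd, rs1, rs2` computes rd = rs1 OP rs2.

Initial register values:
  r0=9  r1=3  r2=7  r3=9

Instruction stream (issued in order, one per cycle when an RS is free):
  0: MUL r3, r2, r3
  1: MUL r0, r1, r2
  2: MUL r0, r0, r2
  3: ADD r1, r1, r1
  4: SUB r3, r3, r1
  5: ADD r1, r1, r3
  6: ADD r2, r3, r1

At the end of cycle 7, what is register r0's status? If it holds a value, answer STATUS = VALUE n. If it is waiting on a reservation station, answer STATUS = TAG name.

  c1: issue MUL r3<-Mul1  regs: r0:9,r1:3,r2:7,r3:Mul1
  c2: issue MUL r0<-Mul2  regs: r0:Mul2,r1:3,r2:7,r3:Mul1
  c3: stall  regs: r0:Mul2,r1:3,r2:7,r3:Mul1
  c4: stall  regs: r0:Mul2,r1:3,r2:7,r3:Mul1
  c5: CDB Mul1=63; issue MUL r0<-Mul1  regs: r0:Mul1,r1:3,r2:7,r3:63
  c6: CDB Mul2=21; issue ADD r1<-Add1  regs: r0:Mul1,r1:Add1,r2:7,r3:63
  c7: issue SUB r3<-Add2  regs: r0:Mul1,r1:Add1,r2:7,r3:Add2

STATUS = TAG Mul1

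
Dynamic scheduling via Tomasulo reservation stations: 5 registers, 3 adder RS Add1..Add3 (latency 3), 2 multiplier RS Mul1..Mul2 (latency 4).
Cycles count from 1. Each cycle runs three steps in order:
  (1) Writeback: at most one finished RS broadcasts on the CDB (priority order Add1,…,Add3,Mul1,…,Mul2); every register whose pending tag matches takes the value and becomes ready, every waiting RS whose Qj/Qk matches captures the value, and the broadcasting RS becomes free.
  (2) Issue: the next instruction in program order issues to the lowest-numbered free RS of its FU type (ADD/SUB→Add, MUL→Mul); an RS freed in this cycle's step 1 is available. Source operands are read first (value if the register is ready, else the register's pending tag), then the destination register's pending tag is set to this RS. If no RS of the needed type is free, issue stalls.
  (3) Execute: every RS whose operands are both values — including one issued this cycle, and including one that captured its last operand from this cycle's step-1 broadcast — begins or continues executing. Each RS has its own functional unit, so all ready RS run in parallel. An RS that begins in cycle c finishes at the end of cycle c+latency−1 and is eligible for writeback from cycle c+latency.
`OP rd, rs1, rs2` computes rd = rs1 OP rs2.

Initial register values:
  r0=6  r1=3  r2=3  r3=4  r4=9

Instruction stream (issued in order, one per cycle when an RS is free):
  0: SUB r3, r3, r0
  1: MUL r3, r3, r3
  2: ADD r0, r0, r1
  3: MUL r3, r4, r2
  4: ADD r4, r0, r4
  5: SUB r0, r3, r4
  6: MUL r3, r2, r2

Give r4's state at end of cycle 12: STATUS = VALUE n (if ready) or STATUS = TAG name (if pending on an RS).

c1: issue SUB r3<-Add1 | r0:6,r1:3,r2:3,r3:Add1,r4:9
c2: issue MUL r3<-Mul1 | r0:6,r1:3,r2:3,r3:Mul1,r4:9
c3: issue ADD r0<-Add2 | r0:Add2,r1:3,r2:3,r3:Mul1,r4:9
c4: CDB Add1=-2; issue MUL r3<-Mul2 | r0:Add2,r1:3,r2:3,r3:Mul2,r4:9
c5: issue ADD r4<-Add1 | r0:Add2,r1:3,r2:3,r3:Mul2,r4:Add1
c6: CDB Add2=9; issue SUB r0<-Add2 | r0:Add2,r1:3,r2:3,r3:Mul2,r4:Add1
c7: stall | r0:Add2,r1:3,r2:3,r3:Mul2,r4:Add1
c8: CDB Mul1=4; issue MUL r3<-Mul1 | r0:Add2,r1:3,r2:3,r3:Mul1,r4:Add1
c9: CDB Add1=18 | r0:Add2,r1:3,r2:3,r3:Mul1,r4:18
c10: CDB Mul2=27 | r0:Add2,r1:3,r2:3,r3:Mul1,r4:18
c11: - | r0:Add2,r1:3,r2:3,r3:Mul1,r4:18
c12: CDB Mul1=9 | r0:Add2,r1:3,r2:3,r3:9,r4:18

STATUS = VALUE 18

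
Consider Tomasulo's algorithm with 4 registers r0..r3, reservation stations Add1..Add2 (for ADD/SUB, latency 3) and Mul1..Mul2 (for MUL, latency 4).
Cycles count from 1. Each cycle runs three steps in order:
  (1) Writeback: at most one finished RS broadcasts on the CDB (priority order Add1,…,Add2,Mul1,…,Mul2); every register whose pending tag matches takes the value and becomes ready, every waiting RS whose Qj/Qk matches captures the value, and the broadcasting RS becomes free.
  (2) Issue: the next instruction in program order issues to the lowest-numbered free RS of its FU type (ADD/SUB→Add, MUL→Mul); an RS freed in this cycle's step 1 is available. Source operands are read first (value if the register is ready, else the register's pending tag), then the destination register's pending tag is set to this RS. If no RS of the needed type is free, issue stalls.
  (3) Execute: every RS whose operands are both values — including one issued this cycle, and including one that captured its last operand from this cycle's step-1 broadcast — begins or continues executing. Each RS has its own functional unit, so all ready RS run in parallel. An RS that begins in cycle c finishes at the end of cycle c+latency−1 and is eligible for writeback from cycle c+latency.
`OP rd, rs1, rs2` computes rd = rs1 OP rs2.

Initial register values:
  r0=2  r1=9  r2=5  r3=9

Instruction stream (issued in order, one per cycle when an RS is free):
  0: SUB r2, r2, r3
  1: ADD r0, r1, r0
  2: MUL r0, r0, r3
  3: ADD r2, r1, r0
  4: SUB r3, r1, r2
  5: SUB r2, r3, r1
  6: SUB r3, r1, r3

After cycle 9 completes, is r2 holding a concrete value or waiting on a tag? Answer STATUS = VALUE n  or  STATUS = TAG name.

  c1: issue SUB r2<-Add1  regs: r0:2,r1:9,r2:Add1,r3:9
  c2: issue ADD r0<-Add2  regs: r0:Add2,r1:9,r2:Add1,r3:9
  c3: issue MUL r0<-Mul1  regs: r0:Mul1,r1:9,r2:Add1,r3:9
  c4: CDB Add1=-4; issue ADD r2<-Add1  regs: r0:Mul1,r1:9,r2:Add1,r3:9
  c5: CDB Add2=11; issue SUB r3<-Add2  regs: r0:Mul1,r1:9,r2:Add1,r3:Add2
  c6: stall  regs: r0:Mul1,r1:9,r2:Add1,r3:Add2
  c7: stall  regs: r0:Mul1,r1:9,r2:Add1,r3:Add2
  c8: stall  regs: r0:Mul1,r1:9,r2:Add1,r3:Add2
  c9: CDB Mul1=99; stall  regs: r0:99,r1:9,r2:Add1,r3:Add2

STATUS = TAG Add1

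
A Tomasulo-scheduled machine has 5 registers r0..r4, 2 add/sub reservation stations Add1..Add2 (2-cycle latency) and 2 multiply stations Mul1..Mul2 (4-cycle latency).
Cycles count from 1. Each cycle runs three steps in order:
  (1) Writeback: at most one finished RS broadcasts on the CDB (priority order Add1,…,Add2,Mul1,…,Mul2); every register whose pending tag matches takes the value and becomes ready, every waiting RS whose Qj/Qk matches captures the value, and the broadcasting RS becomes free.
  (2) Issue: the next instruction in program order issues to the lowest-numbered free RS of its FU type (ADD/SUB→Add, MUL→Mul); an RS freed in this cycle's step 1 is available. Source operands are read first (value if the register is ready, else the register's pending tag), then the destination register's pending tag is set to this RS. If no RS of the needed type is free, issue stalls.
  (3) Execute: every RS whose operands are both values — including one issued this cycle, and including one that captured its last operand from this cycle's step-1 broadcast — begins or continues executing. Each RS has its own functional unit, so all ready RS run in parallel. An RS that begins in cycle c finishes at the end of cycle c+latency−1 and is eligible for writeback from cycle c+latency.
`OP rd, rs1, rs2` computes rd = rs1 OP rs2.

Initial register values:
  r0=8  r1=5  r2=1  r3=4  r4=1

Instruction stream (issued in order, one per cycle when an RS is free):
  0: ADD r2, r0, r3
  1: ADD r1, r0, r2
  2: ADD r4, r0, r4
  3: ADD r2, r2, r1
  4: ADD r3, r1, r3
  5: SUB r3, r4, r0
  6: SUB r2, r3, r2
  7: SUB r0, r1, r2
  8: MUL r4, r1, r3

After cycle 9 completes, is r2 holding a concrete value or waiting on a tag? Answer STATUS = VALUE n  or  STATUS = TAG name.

STATUS = TAG Add2

cycle 1: issue ADD r2<-Add1 // r0:8,r1:5,r2:Add1,r3:4,r4:1
cycle 2: issue ADD r1<-Add2 // r0:8,r1:Add2,r2:Add1,r3:4,r4:1
cycle 3: CDB Add1=12; issue ADD r4<-Add1 // r0:8,r1:Add2,r2:12,r3:4,r4:Add1
cycle 4: stall // r0:8,r1:Add2,r2:12,r3:4,r4:Add1
cycle 5: CDB Add1=9; issue ADD r2<-Add1 // r0:8,r1:Add2,r2:Add1,r3:4,r4:9
cycle 6: CDB Add2=20; issue ADD r3<-Add2 // r0:8,r1:20,r2:Add1,r3:Add2,r4:9
cycle 7: stall // r0:8,r1:20,r2:Add1,r3:Add2,r4:9
cycle 8: CDB Add1=32; issue SUB r3<-Add1 // r0:8,r1:20,r2:32,r3:Add1,r4:9
cycle 9: CDB Add2=24; issue SUB r2<-Add2 // r0:8,r1:20,r2:Add2,r3:Add1,r4:9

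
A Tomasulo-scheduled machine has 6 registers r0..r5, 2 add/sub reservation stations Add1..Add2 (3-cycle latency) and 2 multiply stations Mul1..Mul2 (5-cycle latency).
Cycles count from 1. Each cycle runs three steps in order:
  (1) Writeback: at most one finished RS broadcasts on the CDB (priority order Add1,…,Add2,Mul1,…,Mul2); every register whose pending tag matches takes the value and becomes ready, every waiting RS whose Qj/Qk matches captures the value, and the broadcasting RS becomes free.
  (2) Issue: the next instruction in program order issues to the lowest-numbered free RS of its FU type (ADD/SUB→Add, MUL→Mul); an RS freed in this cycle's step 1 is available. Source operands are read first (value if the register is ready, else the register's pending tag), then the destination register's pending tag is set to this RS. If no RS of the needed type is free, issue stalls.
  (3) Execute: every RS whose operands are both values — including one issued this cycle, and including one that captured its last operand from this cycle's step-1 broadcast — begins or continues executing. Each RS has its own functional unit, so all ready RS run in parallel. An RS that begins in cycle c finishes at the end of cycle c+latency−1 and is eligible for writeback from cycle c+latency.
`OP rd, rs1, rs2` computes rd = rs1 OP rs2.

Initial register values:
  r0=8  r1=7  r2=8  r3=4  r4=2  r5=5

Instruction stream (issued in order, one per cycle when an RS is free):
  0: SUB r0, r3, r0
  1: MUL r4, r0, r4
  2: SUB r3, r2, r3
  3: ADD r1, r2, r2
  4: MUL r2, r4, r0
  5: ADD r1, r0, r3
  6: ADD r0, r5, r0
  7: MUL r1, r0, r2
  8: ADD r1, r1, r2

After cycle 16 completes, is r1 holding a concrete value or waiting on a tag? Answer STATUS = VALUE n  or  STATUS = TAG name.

cycle 1: issue SUB r0<-Add1 // r0:Add1,r1:7,r2:8,r3:4,r4:2,r5:5
cycle 2: issue MUL r4<-Mul1 // r0:Add1,r1:7,r2:8,r3:4,r4:Mul1,r5:5
cycle 3: issue SUB r3<-Add2 // r0:Add1,r1:7,r2:8,r3:Add2,r4:Mul1,r5:5
cycle 4: CDB Add1=-4; issue ADD r1<-Add1 // r0:-4,r1:Add1,r2:8,r3:Add2,r4:Mul1,r5:5
cycle 5: issue MUL r2<-Mul2 // r0:-4,r1:Add1,r2:Mul2,r3:Add2,r4:Mul1,r5:5
cycle 6: CDB Add2=4; issue ADD r1<-Add2 // r0:-4,r1:Add2,r2:Mul2,r3:4,r4:Mul1,r5:5
cycle 7: CDB Add1=16; issue ADD r0<-Add1 // r0:Add1,r1:Add2,r2:Mul2,r3:4,r4:Mul1,r5:5
cycle 8: stall // r0:Add1,r1:Add2,r2:Mul2,r3:4,r4:Mul1,r5:5
cycle 9: CDB Add2=0; stall // r0:Add1,r1:0,r2:Mul2,r3:4,r4:Mul1,r5:5
cycle 10: CDB Add1=1; stall // r0:1,r1:0,r2:Mul2,r3:4,r4:Mul1,r5:5
cycle 11: CDB Mul1=-8; issue MUL r1<-Mul1 // r0:1,r1:Mul1,r2:Mul2,r3:4,r4:-8,r5:5
cycle 12: issue ADD r1<-Add1 // r0:1,r1:Add1,r2:Mul2,r3:4,r4:-8,r5:5
cycle 13: - // r0:1,r1:Add1,r2:Mul2,r3:4,r4:-8,r5:5
cycle 14: - // r0:1,r1:Add1,r2:Mul2,r3:4,r4:-8,r5:5
cycle 15: - // r0:1,r1:Add1,r2:Mul2,r3:4,r4:-8,r5:5
cycle 16: CDB Mul2=32 // r0:1,r1:Add1,r2:32,r3:4,r4:-8,r5:5

STATUS = TAG Add1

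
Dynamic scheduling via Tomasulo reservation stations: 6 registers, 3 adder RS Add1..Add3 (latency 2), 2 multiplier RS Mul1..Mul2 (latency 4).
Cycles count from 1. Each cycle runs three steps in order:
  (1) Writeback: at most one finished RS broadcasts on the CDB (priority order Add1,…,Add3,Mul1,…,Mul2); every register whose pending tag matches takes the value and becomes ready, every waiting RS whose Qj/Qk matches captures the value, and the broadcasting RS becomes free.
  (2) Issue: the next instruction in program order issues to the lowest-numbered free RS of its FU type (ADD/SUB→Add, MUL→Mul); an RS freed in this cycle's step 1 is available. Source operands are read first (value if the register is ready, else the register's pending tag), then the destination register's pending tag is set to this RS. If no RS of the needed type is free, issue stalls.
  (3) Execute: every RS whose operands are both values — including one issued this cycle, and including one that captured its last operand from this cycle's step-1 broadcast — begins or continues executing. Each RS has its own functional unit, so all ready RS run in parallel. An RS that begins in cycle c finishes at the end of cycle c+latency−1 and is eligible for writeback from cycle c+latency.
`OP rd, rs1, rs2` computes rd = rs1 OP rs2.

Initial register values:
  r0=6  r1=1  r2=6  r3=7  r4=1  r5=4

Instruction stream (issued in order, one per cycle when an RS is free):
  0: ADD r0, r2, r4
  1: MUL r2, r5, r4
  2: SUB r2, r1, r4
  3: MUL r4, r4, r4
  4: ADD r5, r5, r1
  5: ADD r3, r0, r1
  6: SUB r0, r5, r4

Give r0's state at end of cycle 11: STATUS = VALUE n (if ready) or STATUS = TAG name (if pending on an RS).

STATUS = VALUE 4

cycle 1: issue ADD r0<-Add1 // r0:Add1,r1:1,r2:6,r3:7,r4:1,r5:4
cycle 2: issue MUL r2<-Mul1 // r0:Add1,r1:1,r2:Mul1,r3:7,r4:1,r5:4
cycle 3: CDB Add1=7; issue SUB r2<-Add1 // r0:7,r1:1,r2:Add1,r3:7,r4:1,r5:4
cycle 4: issue MUL r4<-Mul2 // r0:7,r1:1,r2:Add1,r3:7,r4:Mul2,r5:4
cycle 5: CDB Add1=0; issue ADD r5<-Add1 // r0:7,r1:1,r2:0,r3:7,r4:Mul2,r5:Add1
cycle 6: CDB Mul1=4; issue ADD r3<-Add2 // r0:7,r1:1,r2:0,r3:Add2,r4:Mul2,r5:Add1
cycle 7: CDB Add1=5; issue SUB r0<-Add1 // r0:Add1,r1:1,r2:0,r3:Add2,r4:Mul2,r5:5
cycle 8: CDB Add2=8 // r0:Add1,r1:1,r2:0,r3:8,r4:Mul2,r5:5
cycle 9: CDB Mul2=1 // r0:Add1,r1:1,r2:0,r3:8,r4:1,r5:5
cycle 10: - // r0:Add1,r1:1,r2:0,r3:8,r4:1,r5:5
cycle 11: CDB Add1=4 // r0:4,r1:1,r2:0,r3:8,r4:1,r5:5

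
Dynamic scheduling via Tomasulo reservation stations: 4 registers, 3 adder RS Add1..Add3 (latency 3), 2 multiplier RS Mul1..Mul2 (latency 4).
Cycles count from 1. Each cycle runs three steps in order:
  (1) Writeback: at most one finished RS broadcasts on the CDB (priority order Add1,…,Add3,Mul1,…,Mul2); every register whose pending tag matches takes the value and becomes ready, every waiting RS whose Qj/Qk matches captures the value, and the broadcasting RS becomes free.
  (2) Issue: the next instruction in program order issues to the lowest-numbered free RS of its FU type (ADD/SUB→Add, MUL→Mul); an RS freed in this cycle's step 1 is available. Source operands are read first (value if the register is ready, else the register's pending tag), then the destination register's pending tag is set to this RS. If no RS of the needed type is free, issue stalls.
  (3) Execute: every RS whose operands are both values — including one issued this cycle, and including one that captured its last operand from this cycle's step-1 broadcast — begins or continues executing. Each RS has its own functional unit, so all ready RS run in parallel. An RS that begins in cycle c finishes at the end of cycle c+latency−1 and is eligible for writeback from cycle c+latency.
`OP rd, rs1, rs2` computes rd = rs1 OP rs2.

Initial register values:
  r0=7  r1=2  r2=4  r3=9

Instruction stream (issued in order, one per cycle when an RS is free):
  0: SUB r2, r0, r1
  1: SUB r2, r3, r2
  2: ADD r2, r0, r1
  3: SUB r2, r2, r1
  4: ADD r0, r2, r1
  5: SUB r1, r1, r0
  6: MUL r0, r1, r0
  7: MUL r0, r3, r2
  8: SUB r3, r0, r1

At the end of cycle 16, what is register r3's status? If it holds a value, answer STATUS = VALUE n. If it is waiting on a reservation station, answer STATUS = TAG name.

STATUS = TAG Add1

cycle 1: issue SUB r2<-Add1 // r0:7,r1:2,r2:Add1,r3:9
cycle 2: issue SUB r2<-Add2 // r0:7,r1:2,r2:Add2,r3:9
cycle 3: issue ADD r2<-Add3 // r0:7,r1:2,r2:Add3,r3:9
cycle 4: CDB Add1=5; issue SUB r2<-Add1 // r0:7,r1:2,r2:Add1,r3:9
cycle 5: stall // r0:7,r1:2,r2:Add1,r3:9
cycle 6: CDB Add3=9; issue ADD r0<-Add3 // r0:Add3,r1:2,r2:Add1,r3:9
cycle 7: CDB Add2=4; issue SUB r1<-Add2 // r0:Add3,r1:Add2,r2:Add1,r3:9
cycle 8: issue MUL r0<-Mul1 // r0:Mul1,r1:Add2,r2:Add1,r3:9
cycle 9: CDB Add1=7; issue MUL r0<-Mul2 // r0:Mul2,r1:Add2,r2:7,r3:9
cycle 10: issue SUB r3<-Add1 // r0:Mul2,r1:Add2,r2:7,r3:Add1
cycle 11: - // r0:Mul2,r1:Add2,r2:7,r3:Add1
cycle 12: CDB Add3=9 // r0:Mul2,r1:Add2,r2:7,r3:Add1
cycle 13: CDB Mul2=63 // r0:63,r1:Add2,r2:7,r3:Add1
cycle 14: - // r0:63,r1:Add2,r2:7,r3:Add1
cycle 15: CDB Add2=-7 // r0:63,r1:-7,r2:7,r3:Add1
cycle 16: - // r0:63,r1:-7,r2:7,r3:Add1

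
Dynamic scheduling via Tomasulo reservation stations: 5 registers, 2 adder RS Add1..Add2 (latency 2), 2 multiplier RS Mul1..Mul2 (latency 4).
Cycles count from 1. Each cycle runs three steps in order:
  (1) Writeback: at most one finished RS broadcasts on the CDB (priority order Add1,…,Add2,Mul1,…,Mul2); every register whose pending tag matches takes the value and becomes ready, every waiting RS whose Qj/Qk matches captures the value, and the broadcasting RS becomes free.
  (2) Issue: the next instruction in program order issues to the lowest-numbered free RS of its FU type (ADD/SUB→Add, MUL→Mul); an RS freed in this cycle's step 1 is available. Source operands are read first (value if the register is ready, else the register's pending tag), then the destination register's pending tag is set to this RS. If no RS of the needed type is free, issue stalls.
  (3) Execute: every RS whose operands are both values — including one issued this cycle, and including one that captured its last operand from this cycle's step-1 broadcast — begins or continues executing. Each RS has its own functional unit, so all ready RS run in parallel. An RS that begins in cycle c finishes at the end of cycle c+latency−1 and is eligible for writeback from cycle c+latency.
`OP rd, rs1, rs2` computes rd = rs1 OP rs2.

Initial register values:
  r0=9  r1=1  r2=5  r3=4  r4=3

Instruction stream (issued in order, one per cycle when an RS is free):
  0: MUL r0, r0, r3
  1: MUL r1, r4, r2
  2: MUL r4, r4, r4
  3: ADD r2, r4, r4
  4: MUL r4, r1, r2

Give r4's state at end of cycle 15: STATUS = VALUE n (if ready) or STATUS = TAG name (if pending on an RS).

STATUS = VALUE 270

cycle 1: issue MUL r0<-Mul1 // r0:Mul1,r1:1,r2:5,r3:4,r4:3
cycle 2: issue MUL r1<-Mul2 // r0:Mul1,r1:Mul2,r2:5,r3:4,r4:3
cycle 3: stall // r0:Mul1,r1:Mul2,r2:5,r3:4,r4:3
cycle 4: stall // r0:Mul1,r1:Mul2,r2:5,r3:4,r4:3
cycle 5: CDB Mul1=36; issue MUL r4<-Mul1 // r0:36,r1:Mul2,r2:5,r3:4,r4:Mul1
cycle 6: CDB Mul2=15; issue ADD r2<-Add1 // r0:36,r1:15,r2:Add1,r3:4,r4:Mul1
cycle 7: issue MUL r4<-Mul2 // r0:36,r1:15,r2:Add1,r3:4,r4:Mul2
cycle 8: - // r0:36,r1:15,r2:Add1,r3:4,r4:Mul2
cycle 9: CDB Mul1=9 // r0:36,r1:15,r2:Add1,r3:4,r4:Mul2
cycle 10: - // r0:36,r1:15,r2:Add1,r3:4,r4:Mul2
cycle 11: CDB Add1=18 // r0:36,r1:15,r2:18,r3:4,r4:Mul2
cycle 12: - // r0:36,r1:15,r2:18,r3:4,r4:Mul2
cycle 13: - // r0:36,r1:15,r2:18,r3:4,r4:Mul2
cycle 14: - // r0:36,r1:15,r2:18,r3:4,r4:Mul2
cycle 15: CDB Mul2=270 // r0:36,r1:15,r2:18,r3:4,r4:270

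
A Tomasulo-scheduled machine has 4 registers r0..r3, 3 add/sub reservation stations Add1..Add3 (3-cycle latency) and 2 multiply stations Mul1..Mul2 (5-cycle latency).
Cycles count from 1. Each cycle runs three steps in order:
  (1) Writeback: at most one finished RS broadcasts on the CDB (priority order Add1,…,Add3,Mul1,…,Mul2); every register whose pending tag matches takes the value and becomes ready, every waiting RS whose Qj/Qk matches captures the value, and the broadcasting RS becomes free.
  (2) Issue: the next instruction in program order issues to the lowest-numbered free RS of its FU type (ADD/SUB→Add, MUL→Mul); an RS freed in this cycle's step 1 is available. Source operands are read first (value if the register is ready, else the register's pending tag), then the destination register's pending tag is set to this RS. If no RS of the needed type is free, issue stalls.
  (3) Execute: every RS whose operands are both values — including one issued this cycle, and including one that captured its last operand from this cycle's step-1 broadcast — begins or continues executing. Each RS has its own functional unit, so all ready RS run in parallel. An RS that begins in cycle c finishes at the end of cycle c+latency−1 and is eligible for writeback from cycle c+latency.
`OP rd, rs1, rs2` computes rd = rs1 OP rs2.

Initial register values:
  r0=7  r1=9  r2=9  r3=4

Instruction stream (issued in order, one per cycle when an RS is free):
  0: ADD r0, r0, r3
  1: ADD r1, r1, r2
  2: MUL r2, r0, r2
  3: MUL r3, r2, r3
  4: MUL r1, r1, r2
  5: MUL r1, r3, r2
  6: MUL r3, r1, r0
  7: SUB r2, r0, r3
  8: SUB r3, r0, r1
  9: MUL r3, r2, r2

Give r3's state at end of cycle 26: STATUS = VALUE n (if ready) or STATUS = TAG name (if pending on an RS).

STATUS = TAG Mul1

cycle 1: issue ADD r0<-Add1 // r0:Add1,r1:9,r2:9,r3:4
cycle 2: issue ADD r1<-Add2 // r0:Add1,r1:Add2,r2:9,r3:4
cycle 3: issue MUL r2<-Mul1 // r0:Add1,r1:Add2,r2:Mul1,r3:4
cycle 4: CDB Add1=11; issue MUL r3<-Mul2 // r0:11,r1:Add2,r2:Mul1,r3:Mul2
cycle 5: CDB Add2=18; stall // r0:11,r1:18,r2:Mul1,r3:Mul2
cycle 6: stall // r0:11,r1:18,r2:Mul1,r3:Mul2
cycle 7: stall // r0:11,r1:18,r2:Mul1,r3:Mul2
cycle 8: stall // r0:11,r1:18,r2:Mul1,r3:Mul2
cycle 9: CDB Mul1=99; issue MUL r1<-Mul1 // r0:11,r1:Mul1,r2:99,r3:Mul2
cycle 10: stall // r0:11,r1:Mul1,r2:99,r3:Mul2
cycle 11: stall // r0:11,r1:Mul1,r2:99,r3:Mul2
cycle 12: stall // r0:11,r1:Mul1,r2:99,r3:Mul2
cycle 13: stall // r0:11,r1:Mul1,r2:99,r3:Mul2
cycle 14: CDB Mul1=1782; issue MUL r1<-Mul1 // r0:11,r1:Mul1,r2:99,r3:Mul2
cycle 15: CDB Mul2=396; issue MUL r3<-Mul2 // r0:11,r1:Mul1,r2:99,r3:Mul2
cycle 16: issue SUB r2<-Add1 // r0:11,r1:Mul1,r2:Add1,r3:Mul2
cycle 17: issue SUB r3<-Add2 // r0:11,r1:Mul1,r2:Add1,r3:Add2
cycle 18: stall // r0:11,r1:Mul1,r2:Add1,r3:Add2
cycle 19: stall // r0:11,r1:Mul1,r2:Add1,r3:Add2
cycle 20: CDB Mul1=39204; issue MUL r3<-Mul1 // r0:11,r1:39204,r2:Add1,r3:Mul1
cycle 21: - // r0:11,r1:39204,r2:Add1,r3:Mul1
cycle 22: - // r0:11,r1:39204,r2:Add1,r3:Mul1
cycle 23: CDB Add2=-39193 // r0:11,r1:39204,r2:Add1,r3:Mul1
cycle 24: - // r0:11,r1:39204,r2:Add1,r3:Mul1
cycle 25: CDB Mul2=431244 // r0:11,r1:39204,r2:Add1,r3:Mul1
cycle 26: - // r0:11,r1:39204,r2:Add1,r3:Mul1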